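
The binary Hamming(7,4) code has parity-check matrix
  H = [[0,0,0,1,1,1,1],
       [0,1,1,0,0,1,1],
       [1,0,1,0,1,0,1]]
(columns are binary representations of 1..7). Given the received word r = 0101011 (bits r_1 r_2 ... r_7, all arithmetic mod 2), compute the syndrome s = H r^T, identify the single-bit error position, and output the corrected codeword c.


s = (1, 1, 1)^T, error position = 7, corrected codeword c = 0101010

Compute s = H r^T mod 2 one row at a time:
  s_1 = 1 + 0 + 1 + 1 = 3 ≡ 1 (mod 2).
  s_2 = 1 + 0 + 1 + 1 = 3 ≡ 1 (mod 2).
  s_3 = 0 + 0 + 0 + 1 = 1 ≡ 1 (mod 2).
s = (1, 1, 1)^T — this equals column 7 of H (binary 111), so error is at position 7.
Correct: flip bit 7 of r = 0101011 to get c = 0101010.


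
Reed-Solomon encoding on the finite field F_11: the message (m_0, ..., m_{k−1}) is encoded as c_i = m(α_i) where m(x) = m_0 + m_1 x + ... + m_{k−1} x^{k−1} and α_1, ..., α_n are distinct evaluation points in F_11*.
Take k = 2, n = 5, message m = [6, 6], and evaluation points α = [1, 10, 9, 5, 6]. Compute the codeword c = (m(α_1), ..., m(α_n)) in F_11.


c = [1, 0, 5, 3, 9]

Message polynomial: m(x) = 6 + 6·x (mod 11).
For each evaluation point α_i, compute m(α_i) mod 11:
  α_1 = 1: Horner steps 6 → 1, so m(1) = 1.
  α_2 = 10: Horner steps 6 → 0, so m(10) = 0.
  α_3 = 9: Horner steps 6 → 5, so m(9) = 5.
  α_4 = 5: Horner steps 6 → 3, so m(5) = 3.
  α_5 = 6: Horner steps 6 → 9, so m(6) = 9.
Codeword c = [1, 0, 5, 3, 9] ∈ F_11^5.


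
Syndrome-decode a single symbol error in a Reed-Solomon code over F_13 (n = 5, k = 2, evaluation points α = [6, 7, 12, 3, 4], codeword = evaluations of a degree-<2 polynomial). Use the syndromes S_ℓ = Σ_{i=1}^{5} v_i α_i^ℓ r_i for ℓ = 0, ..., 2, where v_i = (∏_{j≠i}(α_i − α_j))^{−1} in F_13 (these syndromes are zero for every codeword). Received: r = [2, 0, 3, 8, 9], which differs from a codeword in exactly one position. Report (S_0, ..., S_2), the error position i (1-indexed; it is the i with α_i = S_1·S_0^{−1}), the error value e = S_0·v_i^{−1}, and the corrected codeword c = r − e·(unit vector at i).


S = (4, 3, 12), error at position 5, error magnitude e = 3, c = [2, 0, 3, 8, 6].

Step 1: column multipliers v_i = (∏_{j≠i}(α_i − α_j))^{−1} mod 13.
  i = 1 (α = 6): (6−7)(6−12)(6−3)(6−4) = (−1)·(−6)·3·2 = 36 ≡ 10, so v_1 = 10^{−1} = 4 (mod 13).
  i = 2 (α = 7): (7−6)(7−12)(7−3)(7−4) = 1·(−5)·4·3 = −60 ≡ 5, so v_2 = 5^{−1} = 8 (mod 13).
  i = 3 (α = 12): (12−6)(12−7)(12−3)(12−4) = 6·5·9·8 = 2160 ≡ 2, so v_3 = 2^{−1} = 7 (mod 13).
  i = 4 (α = 3): (3−6)(3−7)(3−12)(3−4) = (−3)·(−4)·(−9)·(−1) = 108 ≡ 4, so v_4 = 4^{−1} = 10 (mod 13).
  i = 5 (α = 4): (4−6)(4−7)(4−12)(4−3) = (−2)·(−3)·(−8)·1 = −48 ≡ 4, so v_5 = 4^{−1} = 10 (mod 13).
  v = [4, 8, 7, 10, 10].
Step 2: syndromes of r = [2, 0, 3, 8, 9] (all sums mod 13).
  S_0 = Σ v_i r_i = 4·2 + 8·0 + 7·3 + 10·8 + 10·9 = 199 ≡ 4.
  S_1 = Σ v_i α_i r_i = 4·6·2 + 8·7·0 + 7·12·3 + 10·3·8 + 10·4·9 = 900 ≡ 3.
  α_i^2 mod 13 = [10, 10, 1, 9, 3].
  S_2 = Σ v_i α_i^2 r_i = 4·10·2 + 8·10·0 + 7·1·3 + 10·9·8 + 10·3·9 = 1091 ≡ 12.
  S = (4, 3, 12) ≠ 0, so r is not a codeword (an error is present).
Step 3: locate the error. For a single error e at position i, S_ℓ = v_i·e·α_i^ℓ, so α_err = S_1/S_0.
  S_0^{−1} = 4^{−1} = 10 (mod 13), so α_err = 3·10 = 30 ≡ 4 = α_5. Error position i = 5.
  Consistency check: S_2/S_1 = 12·9 = 108 ≡ 4 = α_err ✓ (single-error assumption holds).
Step 4: error magnitude e = S_0/v_5 = S_0·∏_{j≠5}(α_5 − α_j) = 4·4 = 16 ≡ 3 (mod 13).
Step 5: correct position 5: c_5 = r_5 − e = 9 − 3 ≡ 6 (mod 13). Hence c = [2, 0, 3, 8, 6].
  Check: interpolating c through the α_i gives m(x) = 1 + 11·x (degree < 2) with m(α_i) = c_i for every i, so c is indeed a codeword.


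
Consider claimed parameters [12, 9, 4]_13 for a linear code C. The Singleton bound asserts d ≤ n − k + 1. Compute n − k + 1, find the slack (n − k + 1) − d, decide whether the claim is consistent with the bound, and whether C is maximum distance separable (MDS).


Singleton RHS = n − k + 1 = 4, slack = 0, bound satisfied, MDS.

Singleton bound: d ≤ n − k + 1.
Here n = 12, k = 9, so n − k + 1 = 4.
Given d = 4, check d ≤ 4: YES.
Slack = (n − k + 1) − d = 0.
The code is MDS (slack = 0).
Description: the claimed parameters are [12, 9, 4]_13; such a code would be MDS (meets Singleton bound).


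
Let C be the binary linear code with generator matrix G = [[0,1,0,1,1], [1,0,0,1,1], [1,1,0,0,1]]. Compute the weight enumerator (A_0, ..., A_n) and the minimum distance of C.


Weight distribution: A_0 = 1, A_1 = 1, A_2 = 3, A_3 = 3. Minimum distance d = 1.

Enumerate all 2^3 = 8 messages m ∈ F_2^3.
For each, compute codeword c = mG in F_2^5, then tally its weight.
  m = 000 → c = 00000, weight = 0.
  m = 100 → c = 01011, weight = 3.
  m = 010 → c = 10011, weight = 3.
  m = 110 → c = 11000, weight = 2.
  m = 001 → c = 11001, weight = 3.
  m = 101 → c = 10010, weight = 2.
  m = 011 → c = 01010, weight = 2.
  m = 111 → c = 00001, weight = 1.
Tally weights:
  weight 0: 1 codewords.
  weight 1: 1 codewords.
  weight 2: 3 codewords.
  weight 3: 3 codewords.
Minimum distance d = smallest w > 0 with A_w > 0 = 1.
Sanity: Σ A_w = 8 = 2^3 = 8 ✓.


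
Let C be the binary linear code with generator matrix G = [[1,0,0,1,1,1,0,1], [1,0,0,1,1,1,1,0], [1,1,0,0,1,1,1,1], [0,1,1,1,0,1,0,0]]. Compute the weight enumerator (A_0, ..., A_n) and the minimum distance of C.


Weight distribution: A_0 = 1, A_2 = 1, A_3 = 4, A_4 = 3, A_5 = 4, A_6 = 3. Minimum distance d = 2.

Enumerate all 2^4 = 16 messages m ∈ F_2^4.
For each, compute codeword c = mG in F_2^8, then tally its weight.
  m = 0000 → c = 00000000, weight = 0.
  m = 1000 → c = 10011101, weight = 5.
  m = 0100 → c = 10011110, weight = 5.
  m = 1100 → c = 00000011, weight = 2.
  m = 0010 → c = 11001111, weight = 6.
  m = 1010 → c = 01010010, weight = 3.
  m = 0110 → c = 01010001, weight = 3.
  m = 1110 → c = 11001100, weight = 4.
  m = 0001 → c = 01110100, weight = 4.
  m = 1001 → c = 11101001, weight = 5.
  m = 0101 → c = 11101010, weight = 5.
  m = 1101 → c = 01110111, weight = 6.
  m = 0011 → c = 10111011, weight = 6.
  m = 1011 → c = 00100110, weight = 3.
  m = 0111 → c = 00100101, weight = 3.
  m = 1111 → c = 10111000, weight = 4.
Tally weights:
  weight 0: 1 codewords.
  weight 2: 1 codewords.
  weight 3: 4 codewords.
  weight 4: 3 codewords.
  weight 5: 4 codewords.
  weight 6: 3 codewords.
Minimum distance d = smallest w > 0 with A_w > 0 = 2.
Sanity: Σ A_w = 16 = 2^4 = 16 ✓.


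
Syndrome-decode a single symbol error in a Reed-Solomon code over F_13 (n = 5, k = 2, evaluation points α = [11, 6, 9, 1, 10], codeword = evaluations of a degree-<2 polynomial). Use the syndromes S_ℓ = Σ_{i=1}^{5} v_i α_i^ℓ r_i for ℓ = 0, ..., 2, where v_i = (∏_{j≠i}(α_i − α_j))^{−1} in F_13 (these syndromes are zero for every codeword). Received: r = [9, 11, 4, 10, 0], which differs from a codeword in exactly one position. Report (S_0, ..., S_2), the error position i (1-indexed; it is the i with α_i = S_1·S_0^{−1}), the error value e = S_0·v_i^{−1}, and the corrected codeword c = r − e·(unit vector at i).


S = (5, 4, 11), error at position 2, error magnitude e = 8, c = [9, 3, 4, 10, 0].

Step 1: column multipliers v_i = (∏_{j≠i}(α_i − α_j))^{−1} mod 13.
  i = 1 (α = 11): (11−6)(11−9)(11−1)(11−10) = 5·2·10·1 = 100 ≡ 9, so v_1 = 9^{−1} = 3 (mod 13).
  i = 2 (α = 6): (6−11)(6−9)(6−1)(6−10) = (−5)·(−3)·5·(−4) = −300 ≡ 12, so v_2 = 12^{−1} = 12 (mod 13).
  i = 3 (α = 9): (9−11)(9−6)(9−1)(9−10) = (−2)·3·8·(−1) = 48 ≡ 9, so v_3 = 9^{−1} = 3 (mod 13).
  i = 4 (α = 1): (1−11)(1−6)(1−9)(1−10) = (−10)·(−5)·(−8)·(−9) = 3600 ≡ 12, so v_4 = 12^{−1} = 12 (mod 13).
  i = 5 (α = 10): (10−11)(10−6)(10−9)(10−1) = (−1)·4·1·9 = −36 ≡ 3, so v_5 = 3^{−1} = 9 (mod 13).
  v = [3, 12, 3, 12, 9].
Step 2: syndromes of r = [9, 11, 4, 10, 0] (all sums mod 13).
  S_0 = Σ v_i r_i = 3·9 + 12·11 + 3·4 + 12·10 + 9·0 = 291 ≡ 5.
  S_1 = Σ v_i α_i r_i = 3·11·9 + 12·6·11 + 3·9·4 + 12·1·10 + 9·10·0 = 1317 ≡ 4.
  α_i^2 mod 13 = [4, 10, 3, 1, 9].
  S_2 = Σ v_i α_i^2 r_i = 3·4·9 + 12·10·11 + 3·3·4 + 12·1·10 + 9·9·0 = 1584 ≡ 11.
  S = (5, 4, 11) ≠ 0, so r is not a codeword (an error is present).
Step 3: locate the error. For a single error e at position i, S_ℓ = v_i·e·α_i^ℓ, so α_err = S_1/S_0.
  S_0^{−1} = 5^{−1} = 8 (mod 13), so α_err = 4·8 = 32 ≡ 6 = α_2. Error position i = 2.
  Consistency check: S_2/S_1 = 11·10 = 110 ≡ 6 = α_err ✓ (single-error assumption holds).
Step 4: error magnitude e = S_0/v_2 = S_0·∏_{j≠2}(α_2 − α_j) = 5·12 = 60 ≡ 8 (mod 13).
Step 5: correct position 2: c_2 = r_2 − e = 11 − 8 ≡ 3 (mod 13). Hence c = [9, 3, 4, 10, 0].
  Check: interpolating c through the α_i gives m(x) = 1 + 9·x (degree < 2) with m(α_i) = c_i for every i, so c is indeed a codeword.


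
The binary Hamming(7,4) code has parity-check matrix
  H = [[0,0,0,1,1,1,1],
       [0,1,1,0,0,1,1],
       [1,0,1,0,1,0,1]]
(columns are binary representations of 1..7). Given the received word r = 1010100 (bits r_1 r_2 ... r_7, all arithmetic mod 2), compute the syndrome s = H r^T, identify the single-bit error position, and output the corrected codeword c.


s = (1, 1, 1)^T, error position = 7, corrected codeword c = 1010101

Compute s = H r^T mod 2 one row at a time:
  s_1 = 0 + 1 + 0 + 0 = 1 ≡ 1 (mod 2).
  s_2 = 0 + 1 + 0 + 0 = 1 ≡ 1 (mod 2).
  s_3 = 1 + 1 + 1 + 0 = 3 ≡ 1 (mod 2).
s = (1, 1, 1)^T — this equals column 7 of H (binary 111), so error is at position 7.
Correct: flip bit 7 of r = 1010100 to get c = 1010101.


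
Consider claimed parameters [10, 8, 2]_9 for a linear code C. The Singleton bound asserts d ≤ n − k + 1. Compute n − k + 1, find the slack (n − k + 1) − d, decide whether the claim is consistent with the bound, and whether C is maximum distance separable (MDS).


Singleton RHS = n − k + 1 = 3, slack = 1, bound satisfied, not MDS.

Singleton bound: d ≤ n − k + 1.
Here n = 10, k = 8, so n − k + 1 = 3.
Given d = 2, check d ≤ 3: YES.
Slack = (n − k + 1) − d = 1.
The code is NOT MDS (slack = 1 > 0).
Description: the claimed parameters are [10, 8, 2]_9; such a code would be non-MDS.


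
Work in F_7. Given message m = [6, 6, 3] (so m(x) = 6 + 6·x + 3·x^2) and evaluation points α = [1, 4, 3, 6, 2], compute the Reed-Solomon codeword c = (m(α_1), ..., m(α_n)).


c = [1, 1, 2, 3, 2]

Message polynomial: m(x) = 6 + 6·x + 3·x^2 (mod 7).
For each evaluation point α_i, compute m(α_i) mod 7:
  α_1 = 1: Horner steps 3 → 2 → 1, so m(1) = 1.
  α_2 = 4: Horner steps 3 → 4 → 1, so m(4) = 1.
  α_3 = 3: Horner steps 3 → 1 → 2, so m(3) = 2.
  α_4 = 6: Horner steps 3 → 3 → 3, so m(6) = 3.
  α_5 = 2: Horner steps 3 → 5 → 2, so m(2) = 2.
Codeword c = [1, 1, 2, 3, 2] ∈ F_7^5.


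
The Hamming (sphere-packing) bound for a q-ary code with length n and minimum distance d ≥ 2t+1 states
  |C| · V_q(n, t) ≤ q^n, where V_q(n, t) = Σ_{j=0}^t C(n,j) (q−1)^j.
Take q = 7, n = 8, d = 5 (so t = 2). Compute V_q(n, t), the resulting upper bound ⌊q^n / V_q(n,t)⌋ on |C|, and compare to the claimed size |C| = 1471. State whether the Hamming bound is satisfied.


V_q(n, t) = 1057, q^n = 5764801, Hamming bound = 5453, |C| = 1471 ≤ bound (satisfied).

Step 1: Compute V_q(n, t) = Σ_{j=0}^2 C(n, j) (q−1)^j.
  j = 0: C(8,0)·(6)^0 = 1·1 = 1.
  j = 1: C(8,1)·(6)^1 = 8·6 = 48.
  j = 2: C(8,2)·(6)^2 = 28·36 = 1008.
  V_q(n, t) = 1 + 48 + 1008 = 1057.
Step 2: q^n = 7^8 = 5764801.
Step 3: Hamming bound ⌊q^n / V_q(n,t)⌋ = ⌊5764801/1057⌋ = 5453.
Step 4: Compare |C| = 1471 to 5453: satisfied.
The claimed |C| lies below the Hamming bound.


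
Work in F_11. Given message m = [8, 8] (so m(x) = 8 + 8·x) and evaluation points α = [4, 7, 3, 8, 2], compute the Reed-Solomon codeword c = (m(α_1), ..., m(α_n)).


c = [7, 9, 10, 6, 2]

Message polynomial: m(x) = 8 + 8·x (mod 11).
For each evaluation point α_i, compute m(α_i) mod 11:
  α_1 = 4: Horner steps 8 → 7, so m(4) = 7.
  α_2 = 7: Horner steps 8 → 9, so m(7) = 9.
  α_3 = 3: Horner steps 8 → 10, so m(3) = 10.
  α_4 = 8: Horner steps 8 → 6, so m(8) = 6.
  α_5 = 2: Horner steps 8 → 2, so m(2) = 2.
Codeword c = [7, 9, 10, 6, 2] ∈ F_11^5.


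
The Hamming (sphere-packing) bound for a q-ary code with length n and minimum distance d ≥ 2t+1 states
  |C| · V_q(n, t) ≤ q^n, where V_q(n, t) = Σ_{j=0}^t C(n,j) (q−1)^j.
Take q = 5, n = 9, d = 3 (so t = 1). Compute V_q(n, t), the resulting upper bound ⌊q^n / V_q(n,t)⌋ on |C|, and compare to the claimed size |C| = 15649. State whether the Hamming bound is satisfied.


V_q(n, t) = 37, q^n = 1953125, Hamming bound = 52787, |C| = 15649 ≤ bound (satisfied).

Step 1: Compute V_q(n, t) = Σ_{j=0}^1 C(n, j) (q−1)^j.
  j = 0: C(9,0)·(4)^0 = 1·1 = 1.
  j = 1: C(9,1)·(4)^1 = 9·4 = 36.
  V_q(n, t) = 1 + 36 = 37.
Step 2: q^n = 5^9 = 1953125.
Step 3: Hamming bound ⌊q^n / V_q(n,t)⌋ = ⌊1953125/37⌋ = 52787.
Step 4: Compare |C| = 15649 to 52787: satisfied.
The claimed |C| lies below the Hamming bound.


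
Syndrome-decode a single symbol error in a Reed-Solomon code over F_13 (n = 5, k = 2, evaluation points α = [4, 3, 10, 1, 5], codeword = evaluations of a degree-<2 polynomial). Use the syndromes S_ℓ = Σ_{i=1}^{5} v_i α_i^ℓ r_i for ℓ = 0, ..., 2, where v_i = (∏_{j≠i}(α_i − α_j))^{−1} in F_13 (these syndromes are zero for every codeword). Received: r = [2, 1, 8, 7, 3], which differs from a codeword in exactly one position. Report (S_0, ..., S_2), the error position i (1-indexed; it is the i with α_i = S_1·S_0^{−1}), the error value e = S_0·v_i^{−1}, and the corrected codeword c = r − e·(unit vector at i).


S = (1, 1, 1), error at position 4, error magnitude e = 8, c = [2, 1, 8, 12, 3].

Step 1: column multipliers v_i = (∏_{j≠i}(α_i − α_j))^{−1} mod 13.
  i = 1 (α = 4): (4−3)(4−10)(4−1)(4−5) = 1·(−6)·3·(−1) = 18 ≡ 5, so v_1 = 5^{−1} = 8 (mod 13).
  i = 2 (α = 3): (3−4)(3−10)(3−1)(3−5) = (−1)·(−7)·2·(−2) = −28 ≡ 11, so v_2 = 11^{−1} = 6 (mod 13).
  i = 3 (α = 10): (10−4)(10−3)(10−1)(10−5) = 6·7·9·5 = 1890 ≡ 5, so v_3 = 5^{−1} = 8 (mod 13).
  i = 4 (α = 1): (1−4)(1−3)(1−10)(1−5) = (−3)·(−2)·(−9)·(−4) = 216 ≡ 8, so v_4 = 8^{−1} = 5 (mod 13).
  i = 5 (α = 5): (5−4)(5−3)(5−10)(5−1) = 1·2·(−5)·4 = −40 ≡ 12, so v_5 = 12^{−1} = 12 (mod 13).
  v = [8, 6, 8, 5, 12].
Step 2: syndromes of r = [2, 1, 8, 7, 3] (all sums mod 13).
  S_0 = Σ v_i r_i = 8·2 + 6·1 + 8·8 + 5·7 + 12·3 = 157 ≡ 1.
  S_1 = Σ v_i α_i r_i = 8·4·2 + 6·3·1 + 8·10·8 + 5·1·7 + 12·5·3 = 937 ≡ 1.
  α_i^2 mod 13 = [3, 9, 9, 1, 12].
  S_2 = Σ v_i α_i^2 r_i = 8·3·2 + 6·9·1 + 8·9·8 + 5·1·7 + 12·12·3 = 1145 ≡ 1.
  S = (1, 1, 1) ≠ 0, so r is not a codeword (an error is present).
Step 3: locate the error. For a single error e at position i, S_ℓ = v_i·e·α_i^ℓ, so α_err = S_1/S_0.
  S_0^{−1} = 1^{−1} = 1 (mod 13), so α_err = 1·1 = 1 ≡ 1 = α_4. Error position i = 4.
  Consistency check: S_2/S_1 = 1·1 = 1 ≡ 1 = α_err ✓ (single-error assumption holds).
Step 4: error magnitude e = S_0/v_4 = S_0·∏_{j≠4}(α_4 − α_j) = 1·8 = 8 ≡ 8 (mod 13).
Step 5: correct position 4: c_4 = r_4 − e = 7 − 8 ≡ 12 (mod 13). Hence c = [2, 1, 8, 12, 3].
  Check: interpolating c through the α_i gives m(x) = 11 + 1·x (degree < 2) with m(α_i) = c_i for every i, so c is indeed a codeword.


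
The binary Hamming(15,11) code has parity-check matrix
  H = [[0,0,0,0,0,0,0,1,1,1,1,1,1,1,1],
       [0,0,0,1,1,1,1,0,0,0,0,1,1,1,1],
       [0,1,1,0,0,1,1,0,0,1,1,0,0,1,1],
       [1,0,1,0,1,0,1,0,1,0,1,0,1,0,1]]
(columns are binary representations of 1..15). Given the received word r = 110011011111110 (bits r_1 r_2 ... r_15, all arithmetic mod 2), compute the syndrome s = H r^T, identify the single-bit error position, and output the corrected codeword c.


s = (1, 1, 1, 1)^T, error position = 15, corrected codeword c = 110011011111111

Compute s = H r^T mod 2 one row at a time:
  s_1 = 1 + 1 + 1 + 1 + 1 + 1 + 1 + 0 = 7 ≡ 1 (mod 2).
  s_2 = 0 + 1 + 1 + 0 + 1 + 1 + 1 + 0 = 5 ≡ 1 (mod 2).
  s_3 = 1 + 0 + 1 + 0 + 1 + 1 + 1 + 0 = 5 ≡ 1 (mod 2).
  s_4 = 1 + 0 + 1 + 0 + 1 + 1 + 1 + 0 = 5 ≡ 1 (mod 2).
s = (1, 1, 1, 1)^T — this equals column 15 of H (binary 1111), so error is at position 15.
Correct: flip bit 15 of r = 110011011111110 to get c = 110011011111111.


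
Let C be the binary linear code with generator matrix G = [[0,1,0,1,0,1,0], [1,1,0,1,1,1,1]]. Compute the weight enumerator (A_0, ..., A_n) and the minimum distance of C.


Weight distribution: A_0 = 1, A_3 = 2, A_6 = 1. Minimum distance d = 3.

Enumerate all 2^2 = 4 messages m ∈ F_2^2.
For each, compute codeword c = mG in F_2^7, then tally its weight.
  m = 00 → c = 0000000, weight = 0.
  m = 10 → c = 0101010, weight = 3.
  m = 01 → c = 1101111, weight = 6.
  m = 11 → c = 1000101, weight = 3.
Tally weights:
  weight 0: 1 codewords.
  weight 3: 2 codewords.
  weight 6: 1 codewords.
Minimum distance d = smallest w > 0 with A_w > 0 = 3.
Sanity: Σ A_w = 4 = 2^2 = 4 ✓.


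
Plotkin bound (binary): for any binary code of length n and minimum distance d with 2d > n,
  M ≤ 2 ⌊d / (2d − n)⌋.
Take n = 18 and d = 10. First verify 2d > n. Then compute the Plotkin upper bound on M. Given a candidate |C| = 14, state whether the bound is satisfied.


Plotkin bound M ≤ 10; given |C| = 14 > bound (violated).

Check applicability: 2d = 20, n = 18.
2d − n = 2 > 0, so Plotkin applies.
Compute d/(2d−n) = 10/2 ≈ 5.0000.
⌊d/(2d−n)⌋ = 5.
Plotkin bound: M ≤ 2·5 = 10.
Given |C| = 14, check: VIOLATED.
This |C| is above the Plotkin bound, so no binary code with n = 18, d = 10 and 14 codewords exists.


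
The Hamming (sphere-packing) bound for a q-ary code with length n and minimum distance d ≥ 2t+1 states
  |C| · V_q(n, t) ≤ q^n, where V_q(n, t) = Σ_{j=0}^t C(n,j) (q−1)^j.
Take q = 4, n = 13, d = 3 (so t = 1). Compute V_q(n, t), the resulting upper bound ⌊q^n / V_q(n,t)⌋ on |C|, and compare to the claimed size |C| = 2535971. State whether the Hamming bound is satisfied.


V_q(n, t) = 40, q^n = 67108864, Hamming bound = 1677721, |C| = 2535971 > bound (violated).

Step 1: Compute V_q(n, t) = Σ_{j=0}^1 C(n, j) (q−1)^j.
  j = 0: C(13,0)·(3)^0 = 1·1 = 1.
  j = 1: C(13,1)·(3)^1 = 13·3 = 39.
  V_q(n, t) = 1 + 39 = 40.
Step 2: q^n = 4^13 = 67108864.
Step 3: Hamming bound ⌊q^n / V_q(n,t)⌋ = ⌊67108864/40⌋ = 1677721.
Step 4: Compare |C| = 2535971 to 1677721: violated.
The claimed |C| lies above the Hamming bound, so no 4-ary code of length 13 with d ≥ 3 can have 2535971 codewords.


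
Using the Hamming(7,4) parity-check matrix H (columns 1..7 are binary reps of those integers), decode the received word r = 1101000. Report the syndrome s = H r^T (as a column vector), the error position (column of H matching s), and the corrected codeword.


s = (1, 1, 1)^T, error position = 7, corrected codeword c = 1101001

Compute s = H r^T mod 2 one row at a time:
  s_1 = 1 + 0 + 0 + 0 = 1 ≡ 1 (mod 2).
  s_2 = 1 + 0 + 0 + 0 = 1 ≡ 1 (mod 2).
  s_3 = 1 + 0 + 0 + 0 = 1 ≡ 1 (mod 2).
s = (1, 1, 1)^T — this equals column 7 of H (binary 111), so error is at position 7.
Correct: flip bit 7 of r = 1101000 to get c = 1101001.


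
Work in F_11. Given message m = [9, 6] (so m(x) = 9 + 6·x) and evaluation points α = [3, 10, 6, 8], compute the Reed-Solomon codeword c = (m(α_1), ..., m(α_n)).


c = [5, 3, 1, 2]

Message polynomial: m(x) = 9 + 6·x (mod 11).
For each evaluation point α_i, compute m(α_i) mod 11:
  α_1 = 3: Horner steps 6 → 5, so m(3) = 5.
  α_2 = 10: Horner steps 6 → 3, so m(10) = 3.
  α_3 = 6: Horner steps 6 → 1, so m(6) = 1.
  α_4 = 8: Horner steps 6 → 2, so m(8) = 2.
Codeword c = [5, 3, 1, 2] ∈ F_11^4.


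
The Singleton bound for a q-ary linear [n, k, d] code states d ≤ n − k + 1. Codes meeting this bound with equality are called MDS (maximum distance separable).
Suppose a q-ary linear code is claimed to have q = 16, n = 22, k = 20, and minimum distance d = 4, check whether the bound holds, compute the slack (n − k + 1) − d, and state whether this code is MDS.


Singleton RHS = n − k + 1 = 3, slack = -1, bound violated (no such code; not MDS).

Singleton bound: d ≤ n − k + 1.
Here n = 22, k = 20, so n − k + 1 = 3.
Given d = 4, check d ≤ 3: NO.
Slack = (n − k + 1) − d = -1.
The slack is negative: d = 4 exceeds n − k + 1 = 3 by 1, so the Singleton bound is violated and no linear [22, 20, 4]_16 code can exist. In particular it is not MDS (MDS requires d = n − k + 1 exactly).
Description: the claimed parameters are [22, 20, 4]_16; such a code would be impossible (violates the Singleton bound).


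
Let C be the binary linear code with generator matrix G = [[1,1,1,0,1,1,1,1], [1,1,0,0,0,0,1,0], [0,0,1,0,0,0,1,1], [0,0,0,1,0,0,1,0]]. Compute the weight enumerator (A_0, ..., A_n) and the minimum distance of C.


Weight distribution: A_0 = 1, A_2 = 1, A_3 = 6, A_4 = 3, A_6 = 3, A_7 = 2. Minimum distance d = 2.

Enumerate all 2^4 = 16 messages m ∈ F_2^4.
For each, compute codeword c = mG in F_2^8, then tally its weight.
  m = 0000 → c = 00000000, weight = 0.
  m = 1000 → c = 11101111, weight = 7.
  m = 0100 → c = 11000010, weight = 3.
  m = 1100 → c = 00101101, weight = 4.
  m = 0010 → c = 00100011, weight = 3.
  m = 1010 → c = 11001100, weight = 4.
  m = 0110 → c = 11100001, weight = 4.
  m = 1110 → c = 00001110, weight = 3.
  m = 0001 → c = 00010010, weight = 2.
  m = 1001 → c = 11111101, weight = 7.
  m = 0101 → c = 11010000, weight = 3.
  m = 1101 → c = 00111111, weight = 6.
  m = 0011 → c = 00110001, weight = 3.
  m = 1011 → c = 11011110, weight = 6.
  m = 0111 → c = 11110011, weight = 6.
  m = 1111 → c = 00011100, weight = 3.
Tally weights:
  weight 0: 1 codewords.
  weight 2: 1 codewords.
  weight 3: 6 codewords.
  weight 4: 3 codewords.
  weight 6: 3 codewords.
  weight 7: 2 codewords.
Minimum distance d = smallest w > 0 with A_w > 0 = 2.
Sanity: Σ A_w = 16 = 2^4 = 16 ✓.


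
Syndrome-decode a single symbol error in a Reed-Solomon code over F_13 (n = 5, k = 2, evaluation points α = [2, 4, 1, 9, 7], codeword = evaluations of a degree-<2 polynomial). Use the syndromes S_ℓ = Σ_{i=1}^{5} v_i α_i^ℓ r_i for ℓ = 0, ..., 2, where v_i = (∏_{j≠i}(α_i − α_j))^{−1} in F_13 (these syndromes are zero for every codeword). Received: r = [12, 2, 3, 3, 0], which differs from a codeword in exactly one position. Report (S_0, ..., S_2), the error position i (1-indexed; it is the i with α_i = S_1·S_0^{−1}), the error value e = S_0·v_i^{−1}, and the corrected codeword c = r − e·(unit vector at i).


S = (12, 12, 12), error at position 3, error magnitude e = 12, c = [12, 2, 4, 3, 0].

Step 1: column multipliers v_i = (∏_{j≠i}(α_i − α_j))^{−1} mod 13.
  i = 1 (α = 2): (2−4)(2−1)(2−9)(2−7) = (−2)·1·(−7)·(−5) = −70 ≡ 8, so v_1 = 8^{−1} = 5 (mod 13).
  i = 2 (α = 4): (4−2)(4−1)(4−9)(4−7) = 2·3·(−5)·(−3) = 90 ≡ 12, so v_2 = 12^{−1} = 12 (mod 13).
  i = 3 (α = 1): (1−2)(1−4)(1−9)(1−7) = (−1)·(−3)·(−8)·(−6) = 144 ≡ 1, so v_3 = 1^{−1} = 1 (mod 13).
  i = 4 (α = 9): (9−2)(9−4)(9−1)(9−7) = 7·5·8·2 = 560 ≡ 1, so v_4 = 1^{−1} = 1 (mod 13).
  i = 5 (α = 7): (7−2)(7−4)(7−1)(7−9) = 5·3·6·(−2) = −180 ≡ 2, so v_5 = 2^{−1} = 7 (mod 13).
  v = [5, 12, 1, 1, 7].
Step 2: syndromes of r = [12, 2, 3, 3, 0] (all sums mod 13).
  S_0 = Σ v_i r_i = 5·12 + 12·2 + 1·3 + 1·3 + 7·0 = 90 ≡ 12.
  S_1 = Σ v_i α_i r_i = 5·2·12 + 12·4·2 + 1·1·3 + 1·9·3 + 7·7·0 = 246 ≡ 12.
  α_i^2 mod 13 = [4, 3, 1, 3, 10].
  S_2 = Σ v_i α_i^2 r_i = 5·4·12 + 12·3·2 + 1·1·3 + 1·3·3 + 7·10·0 = 324 ≡ 12.
  S = (12, 12, 12) ≠ 0, so r is not a codeword (an error is present).
Step 3: locate the error. For a single error e at position i, S_ℓ = v_i·e·α_i^ℓ, so α_err = S_1/S_0.
  S_0^{−1} = 12^{−1} = 12 (mod 13), so α_err = 12·12 = 144 ≡ 1 = α_3. Error position i = 3.
  Consistency check: S_2/S_1 = 12·12 = 144 ≡ 1 = α_err ✓ (single-error assumption holds).
Step 4: error magnitude e = S_0/v_3 = S_0·∏_{j≠3}(α_3 − α_j) = 12·1 = 12 ≡ 12 (mod 13).
Step 5: correct position 3: c_3 = r_3 − e = 3 − 12 ≡ 4 (mod 13). Hence c = [12, 2, 4, 3, 0].
  Check: interpolating c through the α_i gives m(x) = 9 + 8·x (degree < 2) with m(α_i) = c_i for every i, so c is indeed a codeword.


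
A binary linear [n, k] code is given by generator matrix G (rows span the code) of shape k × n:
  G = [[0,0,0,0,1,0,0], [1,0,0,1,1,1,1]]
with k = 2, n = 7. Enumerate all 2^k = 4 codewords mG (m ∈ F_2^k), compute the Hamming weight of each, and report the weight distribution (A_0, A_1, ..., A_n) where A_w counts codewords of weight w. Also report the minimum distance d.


Weight distribution: A_0 = 1, A_1 = 1, A_4 = 1, A_5 = 1. Minimum distance d = 1.

Enumerate all 2^2 = 4 messages m ∈ F_2^2.
For each, compute codeword c = mG in F_2^7, then tally its weight.
  m = 00 → c = 0000000, weight = 0.
  m = 10 → c = 0000100, weight = 1.
  m = 01 → c = 1001111, weight = 5.
  m = 11 → c = 1001011, weight = 4.
Tally weights:
  weight 0: 1 codewords.
  weight 1: 1 codewords.
  weight 4: 1 codewords.
  weight 5: 1 codewords.
Minimum distance d = smallest w > 0 with A_w > 0 = 1.
Sanity: Σ A_w = 4 = 2^2 = 4 ✓.


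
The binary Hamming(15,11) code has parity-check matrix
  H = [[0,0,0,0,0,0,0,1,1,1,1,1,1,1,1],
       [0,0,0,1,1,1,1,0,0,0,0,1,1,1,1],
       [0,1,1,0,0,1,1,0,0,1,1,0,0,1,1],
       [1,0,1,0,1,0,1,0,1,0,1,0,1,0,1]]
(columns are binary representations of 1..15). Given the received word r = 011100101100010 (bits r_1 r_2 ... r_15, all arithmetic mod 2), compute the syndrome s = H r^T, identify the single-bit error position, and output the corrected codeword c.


s = (1, 1, 1, 1)^T, error position = 15, corrected codeword c = 011100101100011

Compute s = H r^T mod 2 one row at a time:
  s_1 = 0 + 1 + 1 + 0 + 0 + 0 + 1 + 0 = 3 ≡ 1 (mod 2).
  s_2 = 1 + 0 + 0 + 1 + 0 + 0 + 1 + 0 = 3 ≡ 1 (mod 2).
  s_3 = 1 + 1 + 0 + 1 + 1 + 0 + 1 + 0 = 5 ≡ 1 (mod 2).
  s_4 = 0 + 1 + 0 + 1 + 1 + 0 + 0 + 0 = 3 ≡ 1 (mod 2).
s = (1, 1, 1, 1)^T — this equals column 15 of H (binary 1111), so error is at position 15.
Correct: flip bit 15 of r = 011100101100010 to get c = 011100101100011.


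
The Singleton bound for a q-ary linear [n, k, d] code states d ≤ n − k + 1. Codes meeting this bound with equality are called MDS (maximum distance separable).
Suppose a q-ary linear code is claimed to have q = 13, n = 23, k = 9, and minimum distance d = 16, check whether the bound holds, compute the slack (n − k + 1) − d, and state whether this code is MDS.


Singleton RHS = n − k + 1 = 15, slack = -1, bound violated (no such code; not MDS).

Singleton bound: d ≤ n − k + 1.
Here n = 23, k = 9, so n − k + 1 = 15.
Given d = 16, check d ≤ 15: NO.
Slack = (n − k + 1) − d = -1.
The slack is negative: d = 16 exceeds n − k + 1 = 15 by 1, so the Singleton bound is violated and no linear [23, 9, 16]_13 code can exist. In particular it is not MDS (MDS requires d = n − k + 1 exactly).
Description: the claimed parameters are [23, 9, 16]_13; such a code would be impossible (violates the Singleton bound).


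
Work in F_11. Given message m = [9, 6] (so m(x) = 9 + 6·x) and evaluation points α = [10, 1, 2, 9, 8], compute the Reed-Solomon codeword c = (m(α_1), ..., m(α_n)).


c = [3, 4, 10, 8, 2]

Message polynomial: m(x) = 9 + 6·x (mod 11).
For each evaluation point α_i, compute m(α_i) mod 11:
  α_1 = 10: Horner steps 6 → 3, so m(10) = 3.
  α_2 = 1: Horner steps 6 → 4, so m(1) = 4.
  α_3 = 2: Horner steps 6 → 10, so m(2) = 10.
  α_4 = 9: Horner steps 6 → 8, so m(9) = 8.
  α_5 = 8: Horner steps 6 → 2, so m(8) = 2.
Codeword c = [3, 4, 10, 8, 2] ∈ F_11^5.


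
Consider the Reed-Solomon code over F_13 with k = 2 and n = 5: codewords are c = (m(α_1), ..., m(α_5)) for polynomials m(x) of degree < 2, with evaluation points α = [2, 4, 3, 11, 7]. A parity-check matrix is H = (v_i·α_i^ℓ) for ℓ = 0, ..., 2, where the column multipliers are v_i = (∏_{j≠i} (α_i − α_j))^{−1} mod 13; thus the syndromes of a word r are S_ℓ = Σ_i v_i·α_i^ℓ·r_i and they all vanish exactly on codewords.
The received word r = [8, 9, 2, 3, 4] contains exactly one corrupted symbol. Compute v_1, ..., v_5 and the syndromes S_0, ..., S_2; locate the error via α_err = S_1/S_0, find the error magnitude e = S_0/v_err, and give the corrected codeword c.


S = (10, 6, 1), error at position 4, error magnitude e = 10, c = [8, 9, 2, 6, 4].

Step 1: column multipliers v_i = (∏_{j≠i}(α_i − α_j))^{−1} mod 13.
  i = 1 (α = 2): (2−4)(2−3)(2−11)(2−7) = (−2)·(−1)·(−9)·(−5) = 90 ≡ 12, so v_1 = 12^{−1} = 12 (mod 13).
  i = 2 (α = 4): (4−2)(4−3)(4−11)(4−7) = 2·1·(−7)·(−3) = 42 ≡ 3, so v_2 = 3^{−1} = 9 (mod 13).
  i = 3 (α = 3): (3−2)(3−4)(3−11)(3−7) = 1·(−1)·(−8)·(−4) = −32 ≡ 7, so v_3 = 7^{−1} = 2 (mod 13).
  i = 4 (α = 11): (11−2)(11−4)(11−3)(11−7) = 9·7·8·4 = 2016 ≡ 1, so v_4 = 1^{−1} = 1 (mod 13).
  i = 5 (α = 7): (7−2)(7−4)(7−3)(7−11) = 5·3·4·(−4) = −240 ≡ 7, so v_5 = 7^{−1} = 2 (mod 13).
  v = [12, 9, 2, 1, 2].
Step 2: syndromes of r = [8, 9, 2, 3, 4] (all sums mod 13).
  S_0 = Σ v_i r_i = 12·8 + 9·9 + 2·2 + 1·3 + 2·4 = 192 ≡ 10.
  S_1 = Σ v_i α_i r_i = 12·2·8 + 9·4·9 + 2·3·2 + 1·11·3 + 2·7·4 = 617 ≡ 6.
  α_i^2 mod 13 = [4, 3, 9, 4, 10].
  S_2 = Σ v_i α_i^2 r_i = 12·4·8 + 9·3·9 + 2·9·2 + 1·4·3 + 2·10·4 = 755 ≡ 1.
  S = (10, 6, 1) ≠ 0, so r is not a codeword (an error is present).
Step 3: locate the error. For a single error e at position i, S_ℓ = v_i·e·α_i^ℓ, so α_err = S_1/S_0.
  S_0^{−1} = 10^{−1} = 4 (mod 13), so α_err = 6·4 = 24 ≡ 11 = α_4. Error position i = 4.
  Consistency check: S_2/S_1 = 1·11 = 11 ≡ 11 = α_err ✓ (single-error assumption holds).
Step 4: error magnitude e = S_0/v_4 = S_0·∏_{j≠4}(α_4 − α_j) = 10·1 = 10 ≡ 10 (mod 13).
Step 5: correct position 4: c_4 = r_4 − e = 3 − 10 ≡ 6 (mod 13). Hence c = [8, 9, 2, 6, 4].
  Check: interpolating c through the α_i gives m(x) = 7 + 7·x (degree < 2) with m(α_i) = c_i for every i, so c is indeed a codeword.


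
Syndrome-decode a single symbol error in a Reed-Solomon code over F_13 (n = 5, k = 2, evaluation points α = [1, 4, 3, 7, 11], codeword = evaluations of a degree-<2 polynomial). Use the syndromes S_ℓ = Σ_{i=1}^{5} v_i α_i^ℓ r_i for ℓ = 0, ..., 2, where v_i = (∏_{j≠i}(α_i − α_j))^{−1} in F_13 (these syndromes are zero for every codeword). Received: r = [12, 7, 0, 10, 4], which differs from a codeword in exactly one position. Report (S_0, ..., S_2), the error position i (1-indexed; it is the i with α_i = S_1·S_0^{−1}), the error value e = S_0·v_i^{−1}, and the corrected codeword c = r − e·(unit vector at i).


S = (9, 11, 12), error at position 4, error magnitude e = 8, c = [12, 7, 0, 2, 4].

Step 1: column multipliers v_i = (∏_{j≠i}(α_i − α_j))^{−1} mod 13.
  i = 1 (α = 1): (1−4)(1−3)(1−7)(1−11) = (−3)·(−2)·(−6)·(−10) = 360 ≡ 9, so v_1 = 9^{−1} = 3 (mod 13).
  i = 2 (α = 4): (4−1)(4−3)(4−7)(4−11) = 3·1·(−3)·(−7) = 63 ≡ 11, so v_2 = 11^{−1} = 6 (mod 13).
  i = 3 (α = 3): (3−1)(3−4)(3−7)(3−11) = 2·(−1)·(−4)·(−8) = −64 ≡ 1, so v_3 = 1^{−1} = 1 (mod 13).
  i = 4 (α = 7): (7−1)(7−4)(7−3)(7−11) = 6·3·4·(−4) = −288 ≡ 11, so v_4 = 11^{−1} = 6 (mod 13).
  i = 5 (α = 11): (11−1)(11−4)(11−3)(11−7) = 10·7·8·4 = 2240 ≡ 4, so v_5 = 4^{−1} = 10 (mod 13).
  v = [3, 6, 1, 6, 10].
Step 2: syndromes of r = [12, 7, 0, 10, 4] (all sums mod 13).
  S_0 = Σ v_i r_i = 3·12 + 6·7 + 1·0 + 6·10 + 10·4 = 178 ≡ 9.
  S_1 = Σ v_i α_i r_i = 3·1·12 + 6·4·7 + 1·3·0 + 6·7·10 + 10·11·4 = 1064 ≡ 11.
  α_i^2 mod 13 = [1, 3, 9, 10, 4].
  S_2 = Σ v_i α_i^2 r_i = 3·1·12 + 6·3·7 + 1·9·0 + 6·10·10 + 10·4·4 = 922 ≡ 12.
  S = (9, 11, 12) ≠ 0, so r is not a codeword (an error is present).
Step 3: locate the error. For a single error e at position i, S_ℓ = v_i·e·α_i^ℓ, so α_err = S_1/S_0.
  S_0^{−1} = 9^{−1} = 3 (mod 13), so α_err = 11·3 = 33 ≡ 7 = α_4. Error position i = 4.
  Consistency check: S_2/S_1 = 12·6 = 72 ≡ 7 = α_err ✓ (single-error assumption holds).
Step 4: error magnitude e = S_0/v_4 = S_0·∏_{j≠4}(α_4 − α_j) = 9·11 = 99 ≡ 8 (mod 13).
Step 5: correct position 4: c_4 = r_4 − e = 10 − 8 ≡ 2 (mod 13). Hence c = [12, 7, 0, 2, 4].
  Check: interpolating c through the α_i gives m(x) = 5 + 7·x (degree < 2) with m(α_i) = c_i for every i, so c is indeed a codeword.


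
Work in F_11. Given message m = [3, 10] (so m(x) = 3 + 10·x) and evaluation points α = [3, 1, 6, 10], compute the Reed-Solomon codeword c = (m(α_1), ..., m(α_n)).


c = [0, 2, 8, 4]

Message polynomial: m(x) = 3 + 10·x (mod 11).
For each evaluation point α_i, compute m(α_i) mod 11:
  α_1 = 3: Horner steps 10 → 0, so m(3) = 0.
  α_2 = 1: Horner steps 10 → 2, so m(1) = 2.
  α_3 = 6: Horner steps 10 → 8, so m(6) = 8.
  α_4 = 10: Horner steps 10 → 4, so m(10) = 4.
Codeword c = [0, 2, 8, 4] ∈ F_11^4.


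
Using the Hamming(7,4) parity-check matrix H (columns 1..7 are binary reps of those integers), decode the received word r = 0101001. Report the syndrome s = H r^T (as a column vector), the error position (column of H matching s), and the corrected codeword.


s = (0, 0, 1)^T, error position = 1, corrected codeword c = 1101001

Compute s = H r^T mod 2 one row at a time:
  s_1 = 1 + 0 + 0 + 1 = 2 ≡ 0 (mod 2).
  s_2 = 1 + 0 + 0 + 1 = 2 ≡ 0 (mod 2).
  s_3 = 0 + 0 + 0 + 1 = 1 ≡ 1 (mod 2).
s = (0, 0, 1)^T — this equals column 1 of H (binary 001), so error is at position 1.
Correct: flip bit 1 of r = 0101001 to get c = 1101001.


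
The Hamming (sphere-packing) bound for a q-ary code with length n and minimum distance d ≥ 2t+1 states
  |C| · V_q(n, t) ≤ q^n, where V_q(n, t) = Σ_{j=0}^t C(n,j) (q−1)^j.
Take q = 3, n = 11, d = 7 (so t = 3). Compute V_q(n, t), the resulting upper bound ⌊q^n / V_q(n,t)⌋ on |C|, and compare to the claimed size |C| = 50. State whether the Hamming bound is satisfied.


V_q(n, t) = 1563, q^n = 177147, Hamming bound = 113, |C| = 50 ≤ bound (satisfied).

Step 1: Compute V_q(n, t) = Σ_{j=0}^3 C(n, j) (q−1)^j.
  j = 0: C(11,0)·(2)^0 = 1·1 = 1.
  j = 1: C(11,1)·(2)^1 = 11·2 = 22.
  j = 2: C(11,2)·(2)^2 = 55·4 = 220.
  j = 3: C(11,3)·(2)^3 = 165·8 = 1320.
  V_q(n, t) = 1 + 22 + 220 + 1320 = 1563.
Step 2: q^n = 3^11 = 177147.
Step 3: Hamming bound ⌊q^n / V_q(n,t)⌋ = ⌊177147/1563⌋ = 113.
Step 4: Compare |C| = 50 to 113: satisfied.
The claimed |C| lies below the Hamming bound.


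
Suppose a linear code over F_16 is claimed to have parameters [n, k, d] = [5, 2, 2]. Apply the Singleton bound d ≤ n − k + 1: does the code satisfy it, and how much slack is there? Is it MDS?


Singleton RHS = n − k + 1 = 4, slack = 2, bound satisfied, not MDS.

Singleton bound: d ≤ n − k + 1.
Here n = 5, k = 2, so n − k + 1 = 4.
Given d = 2, check d ≤ 4: YES.
Slack = (n − k + 1) − d = 2.
The code is NOT MDS (slack = 2 > 0).
Description: the claimed parameters are [5, 2, 2]_16; such a code would be non-MDS.


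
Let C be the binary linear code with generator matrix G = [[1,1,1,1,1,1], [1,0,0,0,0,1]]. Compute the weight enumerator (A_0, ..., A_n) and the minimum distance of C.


Weight distribution: A_0 = 1, A_2 = 1, A_4 = 1, A_6 = 1. Minimum distance d = 2.

Enumerate all 2^2 = 4 messages m ∈ F_2^2.
For each, compute codeword c = mG in F_2^6, then tally its weight.
  m = 00 → c = 000000, weight = 0.
  m = 10 → c = 111111, weight = 6.
  m = 01 → c = 100001, weight = 2.
  m = 11 → c = 011110, weight = 4.
Tally weights:
  weight 0: 1 codewords.
  weight 2: 1 codewords.
  weight 4: 1 codewords.
  weight 6: 1 codewords.
Minimum distance d = smallest w > 0 with A_w > 0 = 2.
Sanity: Σ A_w = 4 = 2^2 = 4 ✓.


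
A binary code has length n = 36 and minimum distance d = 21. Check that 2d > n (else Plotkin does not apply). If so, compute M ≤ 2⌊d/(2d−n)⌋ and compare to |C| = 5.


Plotkin bound M ≤ 6; given |C| = 5 ≤ bound (satisfied).

Check applicability: 2d = 42, n = 36.
2d − n = 6 > 0, so Plotkin applies.
Compute d/(2d−n) = 21/6 ≈ 3.5000.
⌊d/(2d−n)⌋ = 3.
Plotkin bound: M ≤ 2·3 = 6.
Given |C| = 5, check: satisfied.
This |C| is below the Plotkin bound.


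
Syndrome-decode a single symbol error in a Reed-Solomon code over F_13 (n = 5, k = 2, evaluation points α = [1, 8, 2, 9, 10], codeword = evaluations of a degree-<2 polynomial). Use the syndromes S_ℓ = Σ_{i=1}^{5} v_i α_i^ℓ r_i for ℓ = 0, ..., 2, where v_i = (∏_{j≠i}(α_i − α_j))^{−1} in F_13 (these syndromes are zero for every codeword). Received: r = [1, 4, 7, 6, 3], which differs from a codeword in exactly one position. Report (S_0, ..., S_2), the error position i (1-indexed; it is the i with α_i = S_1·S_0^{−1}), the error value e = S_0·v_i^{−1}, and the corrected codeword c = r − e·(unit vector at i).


S = (1, 9, 3), error at position 4, error magnitude e = 9, c = [1, 4, 7, 10, 3].

Step 1: column multipliers v_i = (∏_{j≠i}(α_i − α_j))^{−1} mod 13.
  i = 1 (α = 1): (1−8)(1−2)(1−9)(1−10) = (−7)·(−1)·(−8)·(−9) = 504 ≡ 10, so v_1 = 10^{−1} = 4 (mod 13).
  i = 2 (α = 8): (8−1)(8−2)(8−9)(8−10) = 7·6·(−1)·(−2) = 84 ≡ 6, so v_2 = 6^{−1} = 11 (mod 13).
  i = 3 (α = 2): (2−1)(2−8)(2−9)(2−10) = 1·(−6)·(−7)·(−8) = −336 ≡ 2, so v_3 = 2^{−1} = 7 (mod 13).
  i = 4 (α = 9): (9−1)(9−8)(9−2)(9−10) = 8·1·7·(−1) = −56 ≡ 9, so v_4 = 9^{−1} = 3 (mod 13).
  i = 5 (α = 10): (10−1)(10−8)(10−2)(10−9) = 9·2·8·1 = 144 ≡ 1, so v_5 = 1^{−1} = 1 (mod 13).
  v = [4, 11, 7, 3, 1].
Step 2: syndromes of r = [1, 4, 7, 6, 3] (all sums mod 13).
  S_0 = Σ v_i r_i = 4·1 + 11·4 + 7·7 + 3·6 + 1·3 = 118 ≡ 1.
  S_1 = Σ v_i α_i r_i = 4·1·1 + 11·8·4 + 7·2·7 + 3·9·6 + 1·10·3 = 646 ≡ 9.
  α_i^2 mod 13 = [1, 12, 4, 3, 9].
  S_2 = Σ v_i α_i^2 r_i = 4·1·1 + 11·12·4 + 7·4·7 + 3·3·6 + 1·9·3 = 809 ≡ 3.
  S = (1, 9, 3) ≠ 0, so r is not a codeword (an error is present).
Step 3: locate the error. For a single error e at position i, S_ℓ = v_i·e·α_i^ℓ, so α_err = S_1/S_0.
  S_0^{−1} = 1^{−1} = 1 (mod 13), so α_err = 9·1 = 9 ≡ 9 = α_4. Error position i = 4.
  Consistency check: S_2/S_1 = 3·3 = 9 ≡ 9 = α_err ✓ (single-error assumption holds).
Step 4: error magnitude e = S_0/v_4 = S_0·∏_{j≠4}(α_4 − α_j) = 1·9 = 9 ≡ 9 (mod 13).
Step 5: correct position 4: c_4 = r_4 − e = 6 − 9 ≡ 10 (mod 13). Hence c = [1, 4, 7, 10, 3].
  Check: interpolating c through the α_i gives m(x) = 8 + 6·x (degree < 2) with m(α_i) = c_i for every i, so c is indeed a codeword.


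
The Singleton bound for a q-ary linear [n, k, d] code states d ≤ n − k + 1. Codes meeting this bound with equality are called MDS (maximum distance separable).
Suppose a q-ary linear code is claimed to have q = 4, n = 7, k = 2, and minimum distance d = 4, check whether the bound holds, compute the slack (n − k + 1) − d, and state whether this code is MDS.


Singleton RHS = n − k + 1 = 6, slack = 2, bound satisfied, not MDS.

Singleton bound: d ≤ n − k + 1.
Here n = 7, k = 2, so n − k + 1 = 6.
Given d = 4, check d ≤ 6: YES.
Slack = (n − k + 1) − d = 2.
The code is NOT MDS (slack = 2 > 0).
Description: the claimed parameters are [7, 2, 4]_4; such a code would be non-MDS.
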